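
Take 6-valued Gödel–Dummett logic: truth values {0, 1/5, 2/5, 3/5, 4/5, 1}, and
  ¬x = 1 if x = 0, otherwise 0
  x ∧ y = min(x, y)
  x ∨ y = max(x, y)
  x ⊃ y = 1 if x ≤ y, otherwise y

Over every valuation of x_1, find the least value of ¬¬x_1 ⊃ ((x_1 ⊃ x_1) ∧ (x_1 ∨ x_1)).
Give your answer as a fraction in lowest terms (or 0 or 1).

1/5

Take x_1 = 1/5:
¬x_1 = ¬1/5 = 0
¬¬x_1 = ¬0 = 1
x_1 ⊃ x_1 = 1/5 ⊃ 1/5 = 1
x_1 ∨ x_1 = 1/5 ∨ 1/5 = 1/5
(x_1 ⊃ x_1) ∧ (x_1 ∨ x_1) = 1 ∧ 1/5 = 1/5
¬¬x_1 ⊃ ((x_1 ⊃ x_1) ∧ (x_1 ∨ x_1)) = 1 ⊃ 1/5 = 1/5
No assignment yields a value below 1/5, so this is the minimum.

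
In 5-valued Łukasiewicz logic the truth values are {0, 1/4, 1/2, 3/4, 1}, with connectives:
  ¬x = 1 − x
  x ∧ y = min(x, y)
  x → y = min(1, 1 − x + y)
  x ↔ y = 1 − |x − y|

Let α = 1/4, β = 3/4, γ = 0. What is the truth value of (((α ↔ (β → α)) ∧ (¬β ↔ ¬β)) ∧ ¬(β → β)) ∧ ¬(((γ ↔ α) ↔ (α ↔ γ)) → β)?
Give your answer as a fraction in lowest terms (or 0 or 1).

0

β → α = 3/4 → 1/4 = 1/2
α ↔ (β → α) = 1/4 ↔ 1/2 = 3/4
¬β = ¬3/4 = 1/4
¬β = ¬3/4 = 1/4
¬β ↔ ¬β = 1/4 ↔ 1/4 = 1
(α ↔ (β → α)) ∧ (¬β ↔ ¬β) = 3/4 ∧ 1 = 3/4
β → β = 3/4 → 3/4 = 1
¬(β → β) = ¬1 = 0
((α ↔ (β → α)) ∧ (¬β ↔ ¬β)) ∧ ¬(β → β) = 3/4 ∧ 0 = 0
γ ↔ α = 0 ↔ 1/4 = 3/4
α ↔ γ = 1/4 ↔ 0 = 3/4
(γ ↔ α) ↔ (α ↔ γ) = 3/4 ↔ 3/4 = 1
((γ ↔ α) ↔ (α ↔ γ)) → β = 1 → 3/4 = 3/4
¬(((γ ↔ α) ↔ (α ↔ γ)) → β) = ¬3/4 = 1/4
(((α ↔ (β → α)) ∧ (¬β ↔ ¬β)) ∧ ¬(β → β)) ∧ ¬(((γ ↔ α) ↔ (α ↔ γ)) → β) = 0 ∧ 1/4 = 0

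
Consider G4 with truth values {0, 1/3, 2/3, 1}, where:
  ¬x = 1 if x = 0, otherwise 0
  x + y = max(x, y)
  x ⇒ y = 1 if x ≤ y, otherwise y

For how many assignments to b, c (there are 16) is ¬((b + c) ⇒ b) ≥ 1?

b = 0, c = 0 ↦ 0  <
b = 0, c = 1/3 ↦ 1  ≥
b = 0, c = 2/3 ↦ 1  ≥
b = 0, c = 1 ↦ 1  ≥
b = 1/3, c = 0 ↦ 0  <
b = 1/3, c = 1/3 ↦ 0  <
b = 1/3, c = 2/3 ↦ 0  <
b = 1/3, c = 1 ↦ 0  <
b = 2/3, c = 0 ↦ 0  <
b = 2/3, c = 1/3 ↦ 0  <
b = 2/3, c = 2/3 ↦ 0  <
b = 2/3, c = 1 ↦ 0  <
b = 1, c = 0 ↦ 0  <
b = 1, c = 1/3 ↦ 0  <
b = 1, c = 2/3 ↦ 0  <
b = 1, c = 1 ↦ 0  <
So 3 of the 16 assignments meet the threshold.

3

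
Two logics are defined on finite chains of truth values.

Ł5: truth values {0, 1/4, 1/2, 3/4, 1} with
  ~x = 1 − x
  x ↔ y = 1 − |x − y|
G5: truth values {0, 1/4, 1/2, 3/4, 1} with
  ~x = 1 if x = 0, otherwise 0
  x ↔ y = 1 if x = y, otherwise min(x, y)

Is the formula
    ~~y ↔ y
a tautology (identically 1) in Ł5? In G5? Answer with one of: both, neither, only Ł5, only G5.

only Ł5

In Ł5: every assignment gives 1 — tautology.
In G5: at y = 1/4 the value is 1/4 — not a tautology.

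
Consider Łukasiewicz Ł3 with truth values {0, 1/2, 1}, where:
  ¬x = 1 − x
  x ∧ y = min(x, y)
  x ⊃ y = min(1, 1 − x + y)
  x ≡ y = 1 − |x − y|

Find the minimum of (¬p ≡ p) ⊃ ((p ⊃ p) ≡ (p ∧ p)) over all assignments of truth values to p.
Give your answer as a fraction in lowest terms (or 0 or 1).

1/2

Take p = 1/2:
¬p = ¬1/2 = 1/2
¬p ≡ p = 1/2 ≡ 1/2 = 1
p ⊃ p = 1/2 ⊃ 1/2 = 1
p ∧ p = 1/2 ∧ 1/2 = 1/2
(p ⊃ p) ≡ (p ∧ p) = 1 ≡ 1/2 = 1/2
(¬p ≡ p) ⊃ ((p ⊃ p) ≡ (p ∧ p)) = 1 ⊃ 1/2 = 1/2
No assignment yields a value below 1/2, so this is the minimum.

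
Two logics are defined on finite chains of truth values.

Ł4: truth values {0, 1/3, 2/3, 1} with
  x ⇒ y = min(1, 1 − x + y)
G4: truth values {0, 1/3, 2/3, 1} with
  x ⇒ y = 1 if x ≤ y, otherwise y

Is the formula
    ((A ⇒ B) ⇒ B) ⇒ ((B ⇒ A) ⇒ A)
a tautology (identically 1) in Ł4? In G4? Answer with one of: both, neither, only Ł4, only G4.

In Ł4: every assignment gives 1 — tautology.
In G4: at A = 1/3, B = 0 the value is 1/3 — not a tautology.

only Ł4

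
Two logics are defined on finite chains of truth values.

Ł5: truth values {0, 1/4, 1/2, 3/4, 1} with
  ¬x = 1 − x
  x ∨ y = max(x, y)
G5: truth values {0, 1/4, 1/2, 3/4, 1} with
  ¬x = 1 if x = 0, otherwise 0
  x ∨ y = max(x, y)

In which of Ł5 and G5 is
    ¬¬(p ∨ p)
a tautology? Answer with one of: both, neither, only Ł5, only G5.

In Ł5: at p = 0 the value is 0 — not a tautology.
In G5: at p = 0 the value is 0 — not a tautology.

neither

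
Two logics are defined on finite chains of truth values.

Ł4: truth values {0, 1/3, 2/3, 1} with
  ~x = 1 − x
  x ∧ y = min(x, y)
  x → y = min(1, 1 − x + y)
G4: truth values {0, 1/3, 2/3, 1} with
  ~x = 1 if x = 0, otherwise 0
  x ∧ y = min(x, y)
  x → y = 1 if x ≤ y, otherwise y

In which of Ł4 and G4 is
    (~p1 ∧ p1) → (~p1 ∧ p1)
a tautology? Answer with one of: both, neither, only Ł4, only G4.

In Ł4: every assignment gives 1 — tautology.
In G4: every assignment gives 1 — tautology.

both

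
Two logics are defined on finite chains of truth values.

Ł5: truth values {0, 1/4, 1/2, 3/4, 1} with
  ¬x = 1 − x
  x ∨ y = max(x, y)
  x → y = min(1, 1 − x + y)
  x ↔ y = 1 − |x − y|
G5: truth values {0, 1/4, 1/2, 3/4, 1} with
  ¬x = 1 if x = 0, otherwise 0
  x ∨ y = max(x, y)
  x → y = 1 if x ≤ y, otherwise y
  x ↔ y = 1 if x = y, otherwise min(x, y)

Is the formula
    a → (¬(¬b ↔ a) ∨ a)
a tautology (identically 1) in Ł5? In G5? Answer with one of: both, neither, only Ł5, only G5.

In Ł5: every assignment gives 1 — tautology.
In G5: every assignment gives 1 — tautology.

both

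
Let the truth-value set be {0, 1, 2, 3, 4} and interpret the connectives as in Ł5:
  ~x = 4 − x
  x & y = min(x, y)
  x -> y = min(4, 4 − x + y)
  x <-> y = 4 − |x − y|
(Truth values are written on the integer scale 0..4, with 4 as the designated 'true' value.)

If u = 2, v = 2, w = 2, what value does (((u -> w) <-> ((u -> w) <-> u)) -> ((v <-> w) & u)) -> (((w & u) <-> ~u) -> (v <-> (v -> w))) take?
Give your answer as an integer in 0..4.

u -> w = 2 -> 2 = 4
u -> w = 2 -> 2 = 4
(u -> w) <-> u = 4 <-> 2 = 2
(u -> w) <-> ((u -> w) <-> u) = 4 <-> 2 = 2
v <-> w = 2 <-> 2 = 4
(v <-> w) & u = 4 & 2 = 2
((u -> w) <-> ((u -> w) <-> u)) -> ((v <-> w) & u) = 2 -> 2 = 4
w & u = 2 & 2 = 2
~u = ~2 = 2
(w & u) <-> ~u = 2 <-> 2 = 4
v -> w = 2 -> 2 = 4
v <-> (v -> w) = 2 <-> 4 = 2
((w & u) <-> ~u) -> (v <-> (v -> w)) = 4 -> 2 = 2
(((u -> w) <-> ((u -> w) <-> u)) -> ((v <-> w) & u)) -> (((w & u) <-> ~u) -> (v <-> (v -> w))) = 4 -> 2 = 2

2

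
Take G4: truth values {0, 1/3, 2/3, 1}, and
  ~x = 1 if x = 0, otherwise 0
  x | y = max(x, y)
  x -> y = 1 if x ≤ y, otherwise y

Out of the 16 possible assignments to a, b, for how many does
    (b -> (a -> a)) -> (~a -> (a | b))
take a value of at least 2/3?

a = 0, b = 0 ↦ 0  <
a = 0, b = 1/3 ↦ 1/3  <
a = 0, b = 2/3 ↦ 2/3  ≥
a = 0, b = 1 ↦ 1  ≥
a = 1/3, b = 0 ↦ 1  ≥
a = 1/3, b = 1/3 ↦ 1  ≥
a = 1/3, b = 2/3 ↦ 1  ≥
a = 1/3, b = 1 ↦ 1  ≥
a = 2/3, b = 0 ↦ 1  ≥
a = 2/3, b = 1/3 ↦ 1  ≥
a = 2/3, b = 2/3 ↦ 1  ≥
a = 2/3, b = 1 ↦ 1  ≥
a = 1, b = 0 ↦ 1  ≥
a = 1, b = 1/3 ↦ 1  ≥
a = 1, b = 2/3 ↦ 1  ≥
a = 1, b = 1 ↦ 1  ≥
So 14 of the 16 assignments meet the threshold.

14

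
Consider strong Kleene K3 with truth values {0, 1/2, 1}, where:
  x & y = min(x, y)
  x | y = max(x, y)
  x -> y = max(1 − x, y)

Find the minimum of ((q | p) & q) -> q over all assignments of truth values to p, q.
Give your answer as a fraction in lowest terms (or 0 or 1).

1/2

Take p = 0, q = 1/2:
q | p = 1/2 | 0 = 1/2
(q | p) & q = 1/2 & 1/2 = 1/2
((q | p) & q) -> q = 1/2 -> 1/2 = 1/2
No assignment yields a value below 1/2, so this is the minimum.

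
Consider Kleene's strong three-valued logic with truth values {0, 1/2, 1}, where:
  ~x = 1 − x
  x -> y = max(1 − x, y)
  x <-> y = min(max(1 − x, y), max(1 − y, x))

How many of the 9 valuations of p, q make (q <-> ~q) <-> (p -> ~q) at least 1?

p = 0, q = 0 ↦ 0  <
p = 0, q = 1/2 ↦ 1/2  <
p = 0, q = 1 ↦ 0  <
p = 1/2, q = 0 ↦ 0  <
p = 1/2, q = 1/2 ↦ 1/2  <
p = 1/2, q = 1 ↦ 1/2  <
p = 1, q = 0 ↦ 0  <
p = 1, q = 1/2 ↦ 1/2  <
p = 1, q = 1 ↦ 1  ≥
So 1 of the 9 assignments meets the threshold.

1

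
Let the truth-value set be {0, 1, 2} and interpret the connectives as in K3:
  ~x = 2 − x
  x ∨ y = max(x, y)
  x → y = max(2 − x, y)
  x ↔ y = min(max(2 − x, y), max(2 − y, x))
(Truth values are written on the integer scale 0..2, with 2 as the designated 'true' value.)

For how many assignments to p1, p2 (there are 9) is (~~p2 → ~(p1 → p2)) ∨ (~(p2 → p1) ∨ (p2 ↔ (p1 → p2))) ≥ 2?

6

p1 = 0, p2 = 0 ↦ 2  ≥
p1 = 0, p2 = 1 ↦ 1  <
p1 = 0, p2 = 2 ↦ 2  ≥
p1 = 1, p2 = 0 ↦ 2  ≥
p1 = 1, p2 = 1 ↦ 1  <
p1 = 1, p2 = 2 ↦ 2  ≥
p1 = 2, p2 = 0 ↦ 2  ≥
p1 = 2, p2 = 1 ↦ 1  <
p1 = 2, p2 = 2 ↦ 2  ≥
So 6 of the 9 assignments meet the threshold.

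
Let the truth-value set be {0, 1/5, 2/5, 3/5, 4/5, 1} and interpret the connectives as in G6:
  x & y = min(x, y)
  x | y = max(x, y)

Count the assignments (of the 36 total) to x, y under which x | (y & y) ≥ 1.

value 1: 11 assignments (counts)
value 4/5: 9 assignments
value 3/5: 7 assignments
value 2/5: 5 assignments
value 1/5: 3 assignments
value 0: 1 assignment
So 11 of the 36 assignments meet the threshold.

11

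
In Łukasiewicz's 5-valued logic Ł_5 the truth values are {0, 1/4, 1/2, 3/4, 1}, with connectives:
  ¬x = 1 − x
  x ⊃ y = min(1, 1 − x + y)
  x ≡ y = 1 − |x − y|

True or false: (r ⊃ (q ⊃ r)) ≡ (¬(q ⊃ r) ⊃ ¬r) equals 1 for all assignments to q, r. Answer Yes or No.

At q = 0, r = 1/2, for instance:
q ⊃ r = 0 ⊃ 1/2 = 1
r ⊃ (q ⊃ r) = 1/2 ⊃ 1 = 1
¬(q ⊃ r) = ¬1 = 0
¬r = ¬1/2 = 1/2
¬(q ⊃ r) ⊃ ¬r = 0 ⊃ 1/2 = 1
(r ⊃ (q ⊃ r)) ≡ (¬(q ⊃ r) ⊃ ¬r) = 1 ≡ 1 = 1
and checking the remaining 24 assignments likewise gives ≥ 1 in every case.

Yes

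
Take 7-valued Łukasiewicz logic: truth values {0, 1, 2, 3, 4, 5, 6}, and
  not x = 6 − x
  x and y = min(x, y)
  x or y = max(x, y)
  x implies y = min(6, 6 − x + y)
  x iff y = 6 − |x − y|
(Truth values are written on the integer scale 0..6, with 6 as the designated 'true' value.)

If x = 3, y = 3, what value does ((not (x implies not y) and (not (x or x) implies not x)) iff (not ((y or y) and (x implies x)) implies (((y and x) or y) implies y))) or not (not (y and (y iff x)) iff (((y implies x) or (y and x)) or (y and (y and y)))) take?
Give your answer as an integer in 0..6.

not y = not 3 = 3
x implies not y = 3 implies 3 = 6
not (x implies not y) = not 6 = 0
x or x = 3 or 3 = 3
not (x or x) = not 3 = 3
not x = not 3 = 3
not (x or x) implies not x = 3 implies 3 = 6
not (x implies not y) and (not (x or x) implies not x) = 0 and 6 = 0
y or y = 3 or 3 = 3
x implies x = 3 implies 3 = 6
(y or y) and (x implies x) = 3 and 6 = 3
not ((y or y) and (x implies x)) = not 3 = 3
y and x = 3 and 3 = 3
(y and x) or y = 3 or 3 = 3
((y and x) or y) implies y = 3 implies 3 = 6
not ((y or y) and (x implies x)) implies (((y and x) or y) implies y) = 3 implies 6 = 6
(not (x implies not y) and (not (x or x) implies not x)) iff (not ((y or y) and (x implies x)) implies (((y and x) or y) implies y)) = 0 iff 6 = 0
y iff x = 3 iff 3 = 6
y and (y iff x) = 3 and 6 = 3
not (y and (y iff x)) = not 3 = 3
y implies x = 3 implies 3 = 6
y and x = 3 and 3 = 3
(y implies x) or (y and x) = 6 or 3 = 6
y and y = 3 and 3 = 3
y and (y and y) = 3 and 3 = 3
((y implies x) or (y and x)) or (y and (y and y)) = 6 or 3 = 6
not (y and (y iff x)) iff (((y implies x) or (y and x)) or (y and (y and y))) = 3 iff 6 = 3
not (not (y and (y iff x)) iff (((y implies x) or (y and x)) or (y and (y and y)))) = not 3 = 3
((not (x implies not y) and (not (x or x) implies not x)) iff (not ((y or y) and (x implies x)) implies (((y and x) or y) implies y))) or not (not (y and (y iff x)) iff (((y implies x) or (y and x)) or (y and (y and y)))) = 0 or 3 = 3

3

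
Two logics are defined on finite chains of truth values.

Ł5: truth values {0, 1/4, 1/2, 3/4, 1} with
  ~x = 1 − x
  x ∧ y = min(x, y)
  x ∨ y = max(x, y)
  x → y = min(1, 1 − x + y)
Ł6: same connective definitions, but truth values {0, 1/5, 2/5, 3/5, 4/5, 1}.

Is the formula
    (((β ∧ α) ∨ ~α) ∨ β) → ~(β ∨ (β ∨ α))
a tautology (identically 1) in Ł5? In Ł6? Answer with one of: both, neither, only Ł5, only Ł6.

neither

In Ł5: at α = 0, β = 1/4 the value is 3/4 — not a tautology.
In Ł6: at α = 0, β = 1/5 the value is 4/5 — not a tautology.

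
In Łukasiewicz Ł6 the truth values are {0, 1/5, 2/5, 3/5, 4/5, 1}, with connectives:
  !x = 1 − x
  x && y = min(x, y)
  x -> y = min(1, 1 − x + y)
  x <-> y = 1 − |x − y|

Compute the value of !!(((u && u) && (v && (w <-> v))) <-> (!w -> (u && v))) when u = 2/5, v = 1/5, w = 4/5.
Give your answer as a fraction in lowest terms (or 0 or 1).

1/5

u && u = 2/5 && 2/5 = 2/5
w <-> v = 4/5 <-> 1/5 = 2/5
v && (w <-> v) = 1/5 && 2/5 = 1/5
(u && u) && (v && (w <-> v)) = 2/5 && 1/5 = 1/5
!w = !4/5 = 1/5
u && v = 2/5 && 1/5 = 1/5
!w -> (u && v) = 1/5 -> 1/5 = 1
((u && u) && (v && (w <-> v))) <-> (!w -> (u && v)) = 1/5 <-> 1 = 1/5
!(((u && u) && (v && (w <-> v))) <-> (!w -> (u && v))) = !1/5 = 4/5
!!(((u && u) && (v && (w <-> v))) <-> (!w -> (u && v))) = !4/5 = 1/5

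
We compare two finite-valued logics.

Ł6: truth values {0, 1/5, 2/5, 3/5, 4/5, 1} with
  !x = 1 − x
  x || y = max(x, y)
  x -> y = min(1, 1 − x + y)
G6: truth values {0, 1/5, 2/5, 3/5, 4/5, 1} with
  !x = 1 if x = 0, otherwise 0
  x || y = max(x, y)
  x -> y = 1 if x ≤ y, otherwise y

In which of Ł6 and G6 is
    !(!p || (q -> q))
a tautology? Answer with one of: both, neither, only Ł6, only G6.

In Ł6: at p = 0, q = 0 the value is 0 — not a tautology.
In G6: at p = 0, q = 0 the value is 0 — not a tautology.

neither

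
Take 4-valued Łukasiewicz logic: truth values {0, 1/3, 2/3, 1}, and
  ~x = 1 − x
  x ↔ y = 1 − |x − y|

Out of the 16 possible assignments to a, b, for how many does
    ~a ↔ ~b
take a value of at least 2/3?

10

a = 0, b = 0 ↦ 1  ≥
a = 0, b = 1/3 ↦ 2/3  ≥
a = 0, b = 2/3 ↦ 1/3  <
a = 0, b = 1 ↦ 0  <
a = 1/3, b = 0 ↦ 2/3  ≥
a = 1/3, b = 1/3 ↦ 1  ≥
a = 1/3, b = 2/3 ↦ 2/3  ≥
a = 1/3, b = 1 ↦ 1/3  <
a = 2/3, b = 0 ↦ 1/3  <
a = 2/3, b = 1/3 ↦ 2/3  ≥
a = 2/3, b = 2/3 ↦ 1  ≥
a = 2/3, b = 1 ↦ 2/3  ≥
a = 1, b = 0 ↦ 0  <
a = 1, b = 1/3 ↦ 1/3  <
a = 1, b = 2/3 ↦ 2/3  ≥
a = 1, b = 1 ↦ 1  ≥
So 10 of the 16 assignments meet the threshold.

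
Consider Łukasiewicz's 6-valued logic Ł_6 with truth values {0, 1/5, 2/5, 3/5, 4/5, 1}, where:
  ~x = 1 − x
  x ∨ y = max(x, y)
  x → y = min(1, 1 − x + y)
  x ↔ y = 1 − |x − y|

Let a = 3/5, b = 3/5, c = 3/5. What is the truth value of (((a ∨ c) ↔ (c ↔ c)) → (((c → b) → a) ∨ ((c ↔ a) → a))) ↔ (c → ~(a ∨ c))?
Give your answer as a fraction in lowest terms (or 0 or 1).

a ∨ c = 3/5 ∨ 3/5 = 3/5
c ↔ c = 3/5 ↔ 3/5 = 1
(a ∨ c) ↔ (c ↔ c) = 3/5 ↔ 1 = 3/5
c → b = 3/5 → 3/5 = 1
(c → b) → a = 1 → 3/5 = 3/5
c ↔ a = 3/5 ↔ 3/5 = 1
(c ↔ a) → a = 1 → 3/5 = 3/5
((c → b) → a) ∨ ((c ↔ a) → a) = 3/5 ∨ 3/5 = 3/5
((a ∨ c) ↔ (c ↔ c)) → (((c → b) → a) ∨ ((c ↔ a) → a)) = 3/5 → 3/5 = 1
a ∨ c = 3/5 ∨ 3/5 = 3/5
~(a ∨ c) = ~3/5 = 2/5
c → ~(a ∨ c) = 3/5 → 2/5 = 4/5
(((a ∨ c) ↔ (c ↔ c)) → (((c → b) → a) ∨ ((c ↔ a) → a))) ↔ (c → ~(a ∨ c)) = 1 ↔ 4/5 = 4/5

4/5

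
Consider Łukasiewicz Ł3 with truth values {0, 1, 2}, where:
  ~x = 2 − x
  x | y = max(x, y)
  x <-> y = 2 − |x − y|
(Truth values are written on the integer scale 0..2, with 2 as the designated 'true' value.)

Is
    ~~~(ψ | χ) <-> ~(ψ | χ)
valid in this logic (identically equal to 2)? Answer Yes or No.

ψ = 0, χ = 0 ↦ 2
ψ = 0, χ = 1 ↦ 2
ψ = 0, χ = 2 ↦ 2
ψ = 1, χ = 0 ↦ 2
ψ = 1, χ = 1 ↦ 2
ψ = 1, χ = 2 ↦ 2
ψ = 2, χ = 0 ↦ 2
ψ = 2, χ = 1 ↦ 2
ψ = 2, χ = 2 ↦ 2
Every assignment gives a value ≥ 2.

Yes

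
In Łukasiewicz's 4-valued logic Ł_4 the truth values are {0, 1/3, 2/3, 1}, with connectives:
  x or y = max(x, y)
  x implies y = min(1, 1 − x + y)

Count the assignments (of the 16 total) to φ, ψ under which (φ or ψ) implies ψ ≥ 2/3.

13

φ = 0, ψ = 0 ↦ 1  ≥
φ = 0, ψ = 1/3 ↦ 1  ≥
φ = 0, ψ = 2/3 ↦ 1  ≥
φ = 0, ψ = 1 ↦ 1  ≥
φ = 1/3, ψ = 0 ↦ 2/3  ≥
φ = 1/3, ψ = 1/3 ↦ 1  ≥
φ = 1/3, ψ = 2/3 ↦ 1  ≥
φ = 1/3, ψ = 1 ↦ 1  ≥
φ = 2/3, ψ = 0 ↦ 1/3  <
φ = 2/3, ψ = 1/3 ↦ 2/3  ≥
φ = 2/3, ψ = 2/3 ↦ 1  ≥
φ = 2/3, ψ = 1 ↦ 1  ≥
φ = 1, ψ = 0 ↦ 0  <
φ = 1, ψ = 1/3 ↦ 1/3  <
φ = 1, ψ = 2/3 ↦ 2/3  ≥
φ = 1, ψ = 1 ↦ 1  ≥
So 13 of the 16 assignments meet the threshold.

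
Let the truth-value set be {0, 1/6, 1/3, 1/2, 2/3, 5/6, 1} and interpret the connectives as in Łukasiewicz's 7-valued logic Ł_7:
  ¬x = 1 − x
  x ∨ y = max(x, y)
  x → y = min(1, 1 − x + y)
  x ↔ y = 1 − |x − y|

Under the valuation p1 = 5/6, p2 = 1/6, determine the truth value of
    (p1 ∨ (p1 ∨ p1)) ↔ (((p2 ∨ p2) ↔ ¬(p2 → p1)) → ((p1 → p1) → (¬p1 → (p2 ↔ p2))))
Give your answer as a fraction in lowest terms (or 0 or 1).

p1 ∨ p1 = 5/6 ∨ 5/6 = 5/6
p1 ∨ (p1 ∨ p1) = 5/6 ∨ 5/6 = 5/6
p2 ∨ p2 = 1/6 ∨ 1/6 = 1/6
p2 → p1 = 1/6 → 5/6 = 1
¬(p2 → p1) = ¬1 = 0
(p2 ∨ p2) ↔ ¬(p2 → p1) = 1/6 ↔ 0 = 5/6
p1 → p1 = 5/6 → 5/6 = 1
¬p1 = ¬5/6 = 1/6
p2 ↔ p2 = 1/6 ↔ 1/6 = 1
¬p1 → (p2 ↔ p2) = 1/6 → 1 = 1
(p1 → p1) → (¬p1 → (p2 ↔ p2)) = 1 → 1 = 1
((p2 ∨ p2) ↔ ¬(p2 → p1)) → ((p1 → p1) → (¬p1 → (p2 ↔ p2))) = 5/6 → 1 = 1
(p1 ∨ (p1 ∨ p1)) ↔ (((p2 ∨ p2) ↔ ¬(p2 → p1)) → ((p1 → p1) → (¬p1 → (p2 ↔ p2)))) = 5/6 ↔ 1 = 5/6

5/6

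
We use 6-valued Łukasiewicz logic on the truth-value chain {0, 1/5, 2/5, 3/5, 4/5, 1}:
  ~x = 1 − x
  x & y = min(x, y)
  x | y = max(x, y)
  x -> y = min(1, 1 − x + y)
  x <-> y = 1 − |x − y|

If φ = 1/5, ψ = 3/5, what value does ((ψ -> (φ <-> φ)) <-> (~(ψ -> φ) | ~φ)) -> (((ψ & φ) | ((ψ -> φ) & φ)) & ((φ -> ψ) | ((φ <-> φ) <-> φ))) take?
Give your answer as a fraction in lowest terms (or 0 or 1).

2/5

φ <-> φ = 1/5 <-> 1/5 = 1
ψ -> (φ <-> φ) = 3/5 -> 1 = 1
ψ -> φ = 3/5 -> 1/5 = 3/5
~(ψ -> φ) = ~3/5 = 2/5
~φ = ~1/5 = 4/5
~(ψ -> φ) | ~φ = 2/5 | 4/5 = 4/5
(ψ -> (φ <-> φ)) <-> (~(ψ -> φ) | ~φ) = 1 <-> 4/5 = 4/5
ψ & φ = 3/5 & 1/5 = 1/5
ψ -> φ = 3/5 -> 1/5 = 3/5
(ψ -> φ) & φ = 3/5 & 1/5 = 1/5
(ψ & φ) | ((ψ -> φ) & φ) = 1/5 | 1/5 = 1/5
φ -> ψ = 1/5 -> 3/5 = 1
φ <-> φ = 1/5 <-> 1/5 = 1
(φ <-> φ) <-> φ = 1 <-> 1/5 = 1/5
(φ -> ψ) | ((φ <-> φ) <-> φ) = 1 | 1/5 = 1
((ψ & φ) | ((ψ -> φ) & φ)) & ((φ -> ψ) | ((φ <-> φ) <-> φ)) = 1/5 & 1 = 1/5
((ψ -> (φ <-> φ)) <-> (~(ψ -> φ) | ~φ)) -> (((ψ & φ) | ((ψ -> φ) & φ)) & ((φ -> ψ) | ((φ <-> φ) <-> φ))) = 4/5 -> 1/5 = 2/5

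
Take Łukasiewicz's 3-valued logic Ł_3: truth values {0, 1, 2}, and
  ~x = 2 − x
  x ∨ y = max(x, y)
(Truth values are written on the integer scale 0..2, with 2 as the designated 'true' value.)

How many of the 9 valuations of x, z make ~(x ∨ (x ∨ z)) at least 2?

1

x = 0, z = 0 ↦ 2  ≥
x = 0, z = 1 ↦ 1  <
x = 0, z = 2 ↦ 0  <
x = 1, z = 0 ↦ 1  <
x = 1, z = 1 ↦ 1  <
x = 1, z = 2 ↦ 0  <
x = 2, z = 0 ↦ 0  <
x = 2, z = 1 ↦ 0  <
x = 2, z = 2 ↦ 0  <
So 1 of the 9 assignments meets the threshold.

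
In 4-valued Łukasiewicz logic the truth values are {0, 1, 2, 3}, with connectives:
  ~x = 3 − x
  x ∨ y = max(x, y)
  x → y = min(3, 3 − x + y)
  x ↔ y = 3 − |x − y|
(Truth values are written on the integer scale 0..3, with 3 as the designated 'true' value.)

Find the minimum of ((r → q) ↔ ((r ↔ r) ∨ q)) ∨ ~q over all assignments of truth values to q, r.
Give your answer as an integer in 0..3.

2

Take q = 1, r = 2:
r → q = 2 → 1 = 2
r ↔ r = 2 ↔ 2 = 3
(r ↔ r) ∨ q = 3 ∨ 1 = 3
(r → q) ↔ ((r ↔ r) ∨ q) = 2 ↔ 3 = 2
~q = ~1 = 2
((r → q) ↔ ((r ↔ r) ∨ q)) ∨ ~q = 2 ∨ 2 = 2
No assignment yields a value below 2, so this is the minimum.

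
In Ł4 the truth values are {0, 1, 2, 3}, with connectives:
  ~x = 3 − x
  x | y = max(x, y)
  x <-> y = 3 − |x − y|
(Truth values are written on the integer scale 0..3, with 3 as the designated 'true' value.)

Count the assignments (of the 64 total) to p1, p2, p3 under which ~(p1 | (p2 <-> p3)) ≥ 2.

value 3: 2 assignments (counts)
value 2: 10 assignments (counts)
value 1: 24 assignments
value 0: 28 assignments
So 12 of the 64 assignments meet the threshold.

12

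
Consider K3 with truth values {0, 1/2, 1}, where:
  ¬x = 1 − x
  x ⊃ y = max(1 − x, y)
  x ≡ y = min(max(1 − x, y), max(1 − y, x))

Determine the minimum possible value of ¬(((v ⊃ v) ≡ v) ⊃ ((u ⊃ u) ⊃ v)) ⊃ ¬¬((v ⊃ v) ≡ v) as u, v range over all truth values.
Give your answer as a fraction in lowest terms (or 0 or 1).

Take u = 0, v = 1/2:
v ⊃ v = 1/2 ⊃ 1/2 = 1/2
(v ⊃ v) ≡ v = 1/2 ≡ 1/2 = 1/2
u ⊃ u = 0 ⊃ 0 = 1
(u ⊃ u) ⊃ v = 1 ⊃ 1/2 = 1/2
((v ⊃ v) ≡ v) ⊃ ((u ⊃ u) ⊃ v) = 1/2 ⊃ 1/2 = 1/2
¬(((v ⊃ v) ≡ v) ⊃ ((u ⊃ u) ⊃ v)) = ¬1/2 = 1/2
v ⊃ v = 1/2 ⊃ 1/2 = 1/2
(v ⊃ v) ≡ v = 1/2 ≡ 1/2 = 1/2
¬((v ⊃ v) ≡ v) = ¬1/2 = 1/2
¬¬((v ⊃ v) ≡ v) = ¬1/2 = 1/2
¬(((v ⊃ v) ≡ v) ⊃ ((u ⊃ u) ⊃ v)) ⊃ ¬¬((v ⊃ v) ≡ v) = 1/2 ⊃ 1/2 = 1/2
No assignment yields a value below 1/2, so this is the minimum.

1/2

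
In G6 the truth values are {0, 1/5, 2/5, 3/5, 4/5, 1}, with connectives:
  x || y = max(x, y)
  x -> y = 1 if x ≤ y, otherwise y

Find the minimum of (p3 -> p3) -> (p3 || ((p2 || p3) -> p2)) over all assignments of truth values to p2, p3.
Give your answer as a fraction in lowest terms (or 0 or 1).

Take p2 = 0, p3 = 1/5:
p3 -> p3 = 1/5 -> 1/5 = 1
p2 || p3 = 0 || 1/5 = 1/5
(p2 || p3) -> p2 = 1/5 -> 0 = 0
p3 || ((p2 || p3) -> p2) = 1/5 || 0 = 1/5
(p3 -> p3) -> (p3 || ((p2 || p3) -> p2)) = 1 -> 1/5 = 1/5
No assignment yields a value below 1/5, so this is the minimum.

1/5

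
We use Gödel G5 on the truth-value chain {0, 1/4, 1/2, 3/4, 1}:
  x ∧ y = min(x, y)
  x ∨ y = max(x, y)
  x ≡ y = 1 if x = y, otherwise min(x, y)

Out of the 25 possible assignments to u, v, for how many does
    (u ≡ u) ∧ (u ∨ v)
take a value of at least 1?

9

value 1: 9 assignments (counts)
value 3/4: 7 assignments
value 1/2: 5 assignments
value 1/4: 3 assignments
value 0: 1 assignment
So 9 of the 25 assignments meet the threshold.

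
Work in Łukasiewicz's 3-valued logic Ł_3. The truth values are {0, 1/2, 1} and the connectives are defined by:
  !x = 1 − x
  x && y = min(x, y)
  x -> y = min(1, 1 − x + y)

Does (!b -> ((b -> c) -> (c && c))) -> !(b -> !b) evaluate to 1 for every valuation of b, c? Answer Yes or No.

No

Counterexample: take b = 0, c = 1/2.
!b = !0 = 1
b -> c = 0 -> 1/2 = 1
c && c = 1/2 && 1/2 = 1/2
(b -> c) -> (c && c) = 1 -> 1/2 = 1/2
!b -> ((b -> c) -> (c && c)) = 1 -> 1/2 = 1/2
!b = !0 = 1
b -> !b = 0 -> 1 = 1
!(b -> !b) = !1 = 0
(!b -> ((b -> c) -> (c && c))) -> !(b -> !b) = 1/2 -> 0 = 1/2
This gives 1/2 ≠ 1.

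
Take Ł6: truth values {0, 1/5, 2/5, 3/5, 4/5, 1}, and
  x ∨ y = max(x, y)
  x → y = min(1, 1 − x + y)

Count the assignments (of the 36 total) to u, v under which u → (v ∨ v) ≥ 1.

21

value 1: 21 assignments (counts)
value 4/5: 5 assignments
value 3/5: 4 assignments
value 2/5: 3 assignments
value 1/5: 2 assignments
value 0: 1 assignment
So 21 of the 36 assignments meet the threshold.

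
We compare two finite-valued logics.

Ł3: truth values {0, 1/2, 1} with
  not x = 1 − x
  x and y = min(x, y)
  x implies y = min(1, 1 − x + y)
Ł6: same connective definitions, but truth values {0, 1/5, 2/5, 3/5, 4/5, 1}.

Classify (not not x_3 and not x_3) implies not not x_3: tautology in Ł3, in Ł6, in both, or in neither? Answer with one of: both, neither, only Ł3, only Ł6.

both

In Ł3: every assignment gives 1 — tautology.
In Ł6: every assignment gives 1 — tautology.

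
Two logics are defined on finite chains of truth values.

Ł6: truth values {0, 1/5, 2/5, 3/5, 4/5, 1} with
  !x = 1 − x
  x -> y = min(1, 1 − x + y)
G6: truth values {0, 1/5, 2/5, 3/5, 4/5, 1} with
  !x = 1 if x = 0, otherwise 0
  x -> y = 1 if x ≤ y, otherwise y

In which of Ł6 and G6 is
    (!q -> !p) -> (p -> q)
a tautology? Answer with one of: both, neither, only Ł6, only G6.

In Ł6: every assignment gives 1 — tautology.
In G6: at p = 2/5, q = 1/5 the value is 1/5 — not a tautology.

only Ł6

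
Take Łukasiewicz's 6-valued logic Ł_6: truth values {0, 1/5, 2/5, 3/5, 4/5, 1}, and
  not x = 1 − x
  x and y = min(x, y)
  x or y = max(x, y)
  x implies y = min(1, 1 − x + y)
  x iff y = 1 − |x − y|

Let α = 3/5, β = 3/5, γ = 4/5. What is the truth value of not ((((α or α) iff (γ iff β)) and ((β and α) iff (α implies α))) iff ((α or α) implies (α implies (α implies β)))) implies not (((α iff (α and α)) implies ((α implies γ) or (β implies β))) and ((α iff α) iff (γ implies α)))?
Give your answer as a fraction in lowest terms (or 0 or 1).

α or α = 3/5 or 3/5 = 3/5
γ iff β = 4/5 iff 3/5 = 4/5
(α or α) iff (γ iff β) = 3/5 iff 4/5 = 4/5
β and α = 3/5 and 3/5 = 3/5
α implies α = 3/5 implies 3/5 = 1
(β and α) iff (α implies α) = 3/5 iff 1 = 3/5
((α or α) iff (γ iff β)) and ((β and α) iff (α implies α)) = 4/5 and 3/5 = 3/5
α or α = 3/5 or 3/5 = 3/5
α implies β = 3/5 implies 3/5 = 1
α implies (α implies β) = 3/5 implies 1 = 1
(α or α) implies (α implies (α implies β)) = 3/5 implies 1 = 1
(((α or α) iff (γ iff β)) and ((β and α) iff (α implies α))) iff ((α or α) implies (α implies (α implies β))) = 3/5 iff 1 = 3/5
not ((((α or α) iff (γ iff β)) and ((β and α) iff (α implies α))) iff ((α or α) implies (α implies (α implies β)))) = not 3/5 = 2/5
α and α = 3/5 and 3/5 = 3/5
α iff (α and α) = 3/5 iff 3/5 = 1
α implies γ = 3/5 implies 4/5 = 1
β implies β = 3/5 implies 3/5 = 1
(α implies γ) or (β implies β) = 1 or 1 = 1
(α iff (α and α)) implies ((α implies γ) or (β implies β)) = 1 implies 1 = 1
α iff α = 3/5 iff 3/5 = 1
γ implies α = 4/5 implies 3/5 = 4/5
(α iff α) iff (γ implies α) = 1 iff 4/5 = 4/5
((α iff (α and α)) implies ((α implies γ) or (β implies β))) and ((α iff α) iff (γ implies α)) = 1 and 4/5 = 4/5
not (((α iff (α and α)) implies ((α implies γ) or (β implies β))) and ((α iff α) iff (γ implies α))) = not 4/5 = 1/5
not ((((α or α) iff (γ iff β)) and ((β and α) iff (α implies α))) iff ((α or α) implies (α implies (α implies β)))) implies not (((α iff (α and α)) implies ((α implies γ) or (β implies β))) and ((α iff α) iff (γ implies α))) = 2/5 implies 1/5 = 4/5

4/5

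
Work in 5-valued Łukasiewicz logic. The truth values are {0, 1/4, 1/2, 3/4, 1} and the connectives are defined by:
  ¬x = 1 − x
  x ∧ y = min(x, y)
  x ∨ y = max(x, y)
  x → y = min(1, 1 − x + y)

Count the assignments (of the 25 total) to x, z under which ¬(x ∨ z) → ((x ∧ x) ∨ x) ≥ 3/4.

20

value 1: 18 assignments (counts)
value 3/4: 2 assignments (counts)
value 1/2: 3 assignments
value 1/4: 1 assignment
value 0: 1 assignment
So 20 of the 25 assignments meet the threshold.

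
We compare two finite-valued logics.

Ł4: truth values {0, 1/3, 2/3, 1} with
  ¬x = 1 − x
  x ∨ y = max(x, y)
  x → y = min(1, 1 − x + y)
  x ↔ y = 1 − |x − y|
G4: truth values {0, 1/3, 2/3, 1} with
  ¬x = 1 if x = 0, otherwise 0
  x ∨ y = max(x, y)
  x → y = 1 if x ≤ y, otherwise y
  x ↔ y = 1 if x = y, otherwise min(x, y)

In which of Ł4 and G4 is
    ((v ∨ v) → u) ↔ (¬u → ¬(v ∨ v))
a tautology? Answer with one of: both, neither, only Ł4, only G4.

only Ł4

In Ł4: every assignment gives 1 — tautology.
In G4: at u = 1/3, v = 2/3 the value is 1/3 — not a tautology.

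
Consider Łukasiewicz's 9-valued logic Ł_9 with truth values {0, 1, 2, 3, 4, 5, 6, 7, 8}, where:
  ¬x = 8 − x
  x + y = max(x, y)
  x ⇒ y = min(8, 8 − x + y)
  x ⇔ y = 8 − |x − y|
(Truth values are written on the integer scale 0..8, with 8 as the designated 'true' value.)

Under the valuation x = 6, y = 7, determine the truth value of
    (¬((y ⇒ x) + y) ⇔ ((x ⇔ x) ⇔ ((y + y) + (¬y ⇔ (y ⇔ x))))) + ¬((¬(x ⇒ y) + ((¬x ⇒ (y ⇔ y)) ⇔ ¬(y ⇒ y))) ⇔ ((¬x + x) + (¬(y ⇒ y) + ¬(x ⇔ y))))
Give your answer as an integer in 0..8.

y ⇒ x = 7 ⇒ 6 = 7
(y ⇒ x) + y = 7 + 7 = 7
¬((y ⇒ x) + y) = ¬7 = 1
x ⇔ x = 6 ⇔ 6 = 8
y + y = 7 + 7 = 7
¬y = ¬7 = 1
y ⇔ x = 7 ⇔ 6 = 7
¬y ⇔ (y ⇔ x) = 1 ⇔ 7 = 2
(y + y) + (¬y ⇔ (y ⇔ x)) = 7 + 2 = 7
(x ⇔ x) ⇔ ((y + y) + (¬y ⇔ (y ⇔ x))) = 8 ⇔ 7 = 7
¬((y ⇒ x) + y) ⇔ ((x ⇔ x) ⇔ ((y + y) + (¬y ⇔ (y ⇔ x)))) = 1 ⇔ 7 = 2
x ⇒ y = 6 ⇒ 7 = 8
¬(x ⇒ y) = ¬8 = 0
¬x = ¬6 = 2
y ⇔ y = 7 ⇔ 7 = 8
¬x ⇒ (y ⇔ y) = 2 ⇒ 8 = 8
y ⇒ y = 7 ⇒ 7 = 8
¬(y ⇒ y) = ¬8 = 0
(¬x ⇒ (y ⇔ y)) ⇔ ¬(y ⇒ y) = 8 ⇔ 0 = 0
¬(x ⇒ y) + ((¬x ⇒ (y ⇔ y)) ⇔ ¬(y ⇒ y)) = 0 + 0 = 0
¬x = ¬6 = 2
¬x + x = 2 + 6 = 6
y ⇒ y = 7 ⇒ 7 = 8
¬(y ⇒ y) = ¬8 = 0
x ⇔ y = 6 ⇔ 7 = 7
¬(x ⇔ y) = ¬7 = 1
¬(y ⇒ y) + ¬(x ⇔ y) = 0 + 1 = 1
(¬x + x) + (¬(y ⇒ y) + ¬(x ⇔ y)) = 6 + 1 = 6
(¬(x ⇒ y) + ((¬x ⇒ (y ⇔ y)) ⇔ ¬(y ⇒ y))) ⇔ ((¬x + x) + (¬(y ⇒ y) + ¬(x ⇔ y))) = 0 ⇔ 6 = 2
¬((¬(x ⇒ y) + ((¬x ⇒ (y ⇔ y)) ⇔ ¬(y ⇒ y))) ⇔ ((¬x + x) + (¬(y ⇒ y) + ¬(x ⇔ y)))) = ¬2 = 6
(¬((y ⇒ x) + y) ⇔ ((x ⇔ x) ⇔ ((y + y) + (¬y ⇔ (y ⇔ x))))) + ¬((¬(x ⇒ y) + ((¬x ⇒ (y ⇔ y)) ⇔ ¬(y ⇒ y))) ⇔ ((¬x + x) + (¬(y ⇒ y) + ¬(x ⇔ y)))) = 2 + 6 = 6

6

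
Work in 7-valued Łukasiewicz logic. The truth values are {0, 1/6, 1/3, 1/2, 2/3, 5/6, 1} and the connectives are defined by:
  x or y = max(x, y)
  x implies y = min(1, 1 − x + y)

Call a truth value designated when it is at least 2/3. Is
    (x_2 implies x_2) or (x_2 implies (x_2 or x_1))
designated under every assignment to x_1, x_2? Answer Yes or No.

At x_1 = 1/3, x_2 = 2/3, for instance:
x_2 implies x_2 = 2/3 implies 2/3 = 1
x_2 or x_1 = 2/3 or 1/3 = 2/3
x_2 implies (x_2 or x_1) = 2/3 implies 2/3 = 1
(x_2 implies x_2) or (x_2 implies (x_2 or x_1)) = 1 or 1 = 1
and checking the remaining 48 assignments likewise gives ≥ 2/3 in every case.

Yes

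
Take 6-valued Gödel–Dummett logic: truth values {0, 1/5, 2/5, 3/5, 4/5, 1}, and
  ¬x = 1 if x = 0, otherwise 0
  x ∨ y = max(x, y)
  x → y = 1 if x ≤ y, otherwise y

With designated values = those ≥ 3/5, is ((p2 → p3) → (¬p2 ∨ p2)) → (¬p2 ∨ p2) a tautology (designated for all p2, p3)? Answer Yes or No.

Counterexample: take p2 = 1/5, p3 = 0.
p2 → p3 = 1/5 → 0 = 0
¬p2 = ¬1/5 = 0
¬p2 ∨ p2 = 0 ∨ 1/5 = 1/5
(p2 → p3) → (¬p2 ∨ p2) = 0 → 1/5 = 1
((p2 → p3) → (¬p2 ∨ p2)) → (¬p2 ∨ p2) = 1 → 1/5 = 1/5
This gives 1/5, which is below 3/5.

No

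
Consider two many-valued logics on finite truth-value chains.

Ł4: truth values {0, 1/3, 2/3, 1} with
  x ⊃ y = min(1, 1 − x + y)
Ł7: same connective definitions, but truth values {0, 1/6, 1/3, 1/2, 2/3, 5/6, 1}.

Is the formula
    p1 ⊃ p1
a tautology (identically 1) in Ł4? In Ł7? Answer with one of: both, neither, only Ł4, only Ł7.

In Ł4: every assignment gives 1 — tautology.
In Ł7: every assignment gives 1 — tautology.

both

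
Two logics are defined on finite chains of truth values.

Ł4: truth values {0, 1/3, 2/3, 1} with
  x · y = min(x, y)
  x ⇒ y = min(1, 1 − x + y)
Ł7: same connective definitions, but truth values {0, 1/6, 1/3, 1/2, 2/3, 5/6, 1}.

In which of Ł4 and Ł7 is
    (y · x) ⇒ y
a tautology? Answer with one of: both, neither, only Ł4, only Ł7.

both

In Ł4: every assignment gives 1 — tautology.
In Ł7: every assignment gives 1 — tautology.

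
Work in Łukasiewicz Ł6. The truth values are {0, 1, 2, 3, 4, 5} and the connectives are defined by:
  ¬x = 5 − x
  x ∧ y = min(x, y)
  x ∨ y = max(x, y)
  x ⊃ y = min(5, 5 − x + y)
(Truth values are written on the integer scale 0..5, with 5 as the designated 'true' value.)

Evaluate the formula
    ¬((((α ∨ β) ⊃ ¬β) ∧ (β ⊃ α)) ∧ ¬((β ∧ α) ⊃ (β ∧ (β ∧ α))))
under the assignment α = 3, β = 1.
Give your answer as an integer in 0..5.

5

α ∨ β = 3 ∨ 1 = 3
¬β = ¬1 = 4
(α ∨ β) ⊃ ¬β = 3 ⊃ 4 = 5
β ⊃ α = 1 ⊃ 3 = 5
((α ∨ β) ⊃ ¬β) ∧ (β ⊃ α) = 5 ∧ 5 = 5
β ∧ α = 1 ∧ 3 = 1
β ∧ α = 1 ∧ 3 = 1
β ∧ (β ∧ α) = 1 ∧ 1 = 1
(β ∧ α) ⊃ (β ∧ (β ∧ α)) = 1 ⊃ 1 = 5
¬((β ∧ α) ⊃ (β ∧ (β ∧ α))) = ¬5 = 0
(((α ∨ β) ⊃ ¬β) ∧ (β ⊃ α)) ∧ ¬((β ∧ α) ⊃ (β ∧ (β ∧ α))) = 5 ∧ 0 = 0
¬((((α ∨ β) ⊃ ¬β) ∧ (β ⊃ α)) ∧ ¬((β ∧ α) ⊃ (β ∧ (β ∧ α)))) = ¬0 = 5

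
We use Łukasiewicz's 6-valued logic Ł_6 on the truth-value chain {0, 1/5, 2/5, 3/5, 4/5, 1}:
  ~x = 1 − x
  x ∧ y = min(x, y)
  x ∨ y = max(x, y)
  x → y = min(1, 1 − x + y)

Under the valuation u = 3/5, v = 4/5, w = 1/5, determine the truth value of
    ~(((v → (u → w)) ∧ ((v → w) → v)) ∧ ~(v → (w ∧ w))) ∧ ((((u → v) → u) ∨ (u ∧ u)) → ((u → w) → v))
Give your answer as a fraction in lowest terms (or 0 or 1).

2/5

u → w = 3/5 → 1/5 = 3/5
v → (u → w) = 4/5 → 3/5 = 4/5
v → w = 4/5 → 1/5 = 2/5
(v → w) → v = 2/5 → 4/5 = 1
(v → (u → w)) ∧ ((v → w) → v) = 4/5 ∧ 1 = 4/5
w ∧ w = 1/5 ∧ 1/5 = 1/5
v → (w ∧ w) = 4/5 → 1/5 = 2/5
~(v → (w ∧ w)) = ~2/5 = 3/5
((v → (u → w)) ∧ ((v → w) → v)) ∧ ~(v → (w ∧ w)) = 4/5 ∧ 3/5 = 3/5
~(((v → (u → w)) ∧ ((v → w) → v)) ∧ ~(v → (w ∧ w))) = ~3/5 = 2/5
u → v = 3/5 → 4/5 = 1
(u → v) → u = 1 → 3/5 = 3/5
u ∧ u = 3/5 ∧ 3/5 = 3/5
((u → v) → u) ∨ (u ∧ u) = 3/5 ∨ 3/5 = 3/5
u → w = 3/5 → 1/5 = 3/5
(u → w) → v = 3/5 → 4/5 = 1
(((u → v) → u) ∨ (u ∧ u)) → ((u → w) → v) = 3/5 → 1 = 1
~(((v → (u → w)) ∧ ((v → w) → v)) ∧ ~(v → (w ∧ w))) ∧ ((((u → v) → u) ∨ (u ∧ u)) → ((u → w) → v)) = 2/5 ∧ 1 = 2/5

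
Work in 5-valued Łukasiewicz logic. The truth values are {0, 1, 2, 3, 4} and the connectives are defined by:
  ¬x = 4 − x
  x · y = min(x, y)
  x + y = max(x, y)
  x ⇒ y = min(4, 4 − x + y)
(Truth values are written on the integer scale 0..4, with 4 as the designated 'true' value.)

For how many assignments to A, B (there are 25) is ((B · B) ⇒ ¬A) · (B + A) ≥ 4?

2

value 4: 2 assignments (counts)
value 3: 8 assignments
value 2: 8 assignments
value 1: 5 assignments
value 0: 2 assignments
So 2 of the 25 assignments meet the threshold.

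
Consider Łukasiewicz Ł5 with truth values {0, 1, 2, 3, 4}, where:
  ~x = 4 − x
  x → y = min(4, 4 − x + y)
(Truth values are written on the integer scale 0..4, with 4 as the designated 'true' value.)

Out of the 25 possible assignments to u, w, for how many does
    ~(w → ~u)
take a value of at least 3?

value 4: 1 assignment (counts)
value 3: 2 assignments (counts)
value 2: 3 assignments
value 1: 4 assignments
value 0: 15 assignments
So 3 of the 25 assignments meet the threshold.

3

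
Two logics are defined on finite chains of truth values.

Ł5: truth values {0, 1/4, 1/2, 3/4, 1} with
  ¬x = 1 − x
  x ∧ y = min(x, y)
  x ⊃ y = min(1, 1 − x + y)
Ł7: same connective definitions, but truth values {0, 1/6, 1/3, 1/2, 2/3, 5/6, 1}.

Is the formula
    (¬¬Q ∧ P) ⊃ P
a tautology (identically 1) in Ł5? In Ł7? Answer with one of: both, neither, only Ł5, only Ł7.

both

In Ł5: every assignment gives 1 — tautology.
In Ł7: every assignment gives 1 — tautology.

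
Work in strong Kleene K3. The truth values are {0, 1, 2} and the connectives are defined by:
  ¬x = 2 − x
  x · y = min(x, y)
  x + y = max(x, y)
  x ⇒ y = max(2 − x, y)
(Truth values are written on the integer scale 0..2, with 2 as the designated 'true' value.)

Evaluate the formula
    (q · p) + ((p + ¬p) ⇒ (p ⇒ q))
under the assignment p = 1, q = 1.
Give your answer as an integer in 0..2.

1

q · p = 1 · 1 = 1
¬p = ¬1 = 1
p + ¬p = 1 + 1 = 1
p ⇒ q = 1 ⇒ 1 = 1
(p + ¬p) ⇒ (p ⇒ q) = 1 ⇒ 1 = 1
(q · p) + ((p + ¬p) ⇒ (p ⇒ q)) = 1 + 1 = 1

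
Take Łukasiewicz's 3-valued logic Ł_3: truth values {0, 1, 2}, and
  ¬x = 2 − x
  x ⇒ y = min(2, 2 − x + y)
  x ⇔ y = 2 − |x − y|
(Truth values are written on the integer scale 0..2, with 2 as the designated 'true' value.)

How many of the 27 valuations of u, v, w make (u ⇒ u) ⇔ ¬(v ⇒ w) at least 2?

3

value 2: 3 assignments (counts)
value 1: 6 assignments
value 0: 18 assignments
So 3 of the 27 assignments meet the threshold.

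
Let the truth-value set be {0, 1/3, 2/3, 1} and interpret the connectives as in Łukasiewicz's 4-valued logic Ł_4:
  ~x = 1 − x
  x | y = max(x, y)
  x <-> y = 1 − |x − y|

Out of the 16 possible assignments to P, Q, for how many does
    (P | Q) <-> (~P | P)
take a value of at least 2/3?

P = 0, Q = 0 ↦ 0  <
P = 0, Q = 1/3 ↦ 1/3  <
P = 0, Q = 2/3 ↦ 2/3  ≥
P = 0, Q = 1 ↦ 1  ≥
P = 1/3, Q = 0 ↦ 2/3  ≥
P = 1/3, Q = 1/3 ↦ 2/3  ≥
P = 1/3, Q = 2/3 ↦ 1  ≥
P = 1/3, Q = 1 ↦ 2/3  ≥
P = 2/3, Q = 0 ↦ 1  ≥
P = 2/3, Q = 1/3 ↦ 1  ≥
P = 2/3, Q = 2/3 ↦ 1  ≥
P = 2/3, Q = 1 ↦ 2/3  ≥
P = 1, Q = 0 ↦ 1  ≥
P = 1, Q = 1/3 ↦ 1  ≥
P = 1, Q = 2/3 ↦ 1  ≥
P = 1, Q = 1 ↦ 1  ≥
So 14 of the 16 assignments meet the threshold.

14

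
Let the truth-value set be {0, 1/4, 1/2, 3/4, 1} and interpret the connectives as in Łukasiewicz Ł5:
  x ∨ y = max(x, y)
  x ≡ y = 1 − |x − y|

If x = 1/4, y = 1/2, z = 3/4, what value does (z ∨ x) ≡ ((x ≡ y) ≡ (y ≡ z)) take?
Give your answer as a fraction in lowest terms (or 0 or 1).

z ∨ x = 3/4 ∨ 1/4 = 3/4
x ≡ y = 1/4 ≡ 1/2 = 3/4
y ≡ z = 1/2 ≡ 3/4 = 3/4
(x ≡ y) ≡ (y ≡ z) = 3/4 ≡ 3/4 = 1
(z ∨ x) ≡ ((x ≡ y) ≡ (y ≡ z)) = 3/4 ≡ 1 = 3/4

3/4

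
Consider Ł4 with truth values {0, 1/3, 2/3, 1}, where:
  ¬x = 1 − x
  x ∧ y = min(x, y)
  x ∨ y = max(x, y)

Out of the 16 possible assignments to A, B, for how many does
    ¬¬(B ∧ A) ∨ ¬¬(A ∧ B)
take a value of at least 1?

1

A = 0, B = 0 ↦ 0  <
A = 0, B = 1/3 ↦ 0  <
A = 0, B = 2/3 ↦ 0  <
A = 0, B = 1 ↦ 0  <
A = 1/3, B = 0 ↦ 0  <
A = 1/3, B = 1/3 ↦ 1/3  <
A = 1/3, B = 2/3 ↦ 1/3  <
A = 1/3, B = 1 ↦ 1/3  <
A = 2/3, B = 0 ↦ 0  <
A = 2/3, B = 1/3 ↦ 1/3  <
A = 2/3, B = 2/3 ↦ 2/3  <
A = 2/3, B = 1 ↦ 2/3  <
A = 1, B = 0 ↦ 0  <
A = 1, B = 1/3 ↦ 1/3  <
A = 1, B = 2/3 ↦ 2/3  <
A = 1, B = 1 ↦ 1  ≥
So 1 of the 16 assignments meets the threshold.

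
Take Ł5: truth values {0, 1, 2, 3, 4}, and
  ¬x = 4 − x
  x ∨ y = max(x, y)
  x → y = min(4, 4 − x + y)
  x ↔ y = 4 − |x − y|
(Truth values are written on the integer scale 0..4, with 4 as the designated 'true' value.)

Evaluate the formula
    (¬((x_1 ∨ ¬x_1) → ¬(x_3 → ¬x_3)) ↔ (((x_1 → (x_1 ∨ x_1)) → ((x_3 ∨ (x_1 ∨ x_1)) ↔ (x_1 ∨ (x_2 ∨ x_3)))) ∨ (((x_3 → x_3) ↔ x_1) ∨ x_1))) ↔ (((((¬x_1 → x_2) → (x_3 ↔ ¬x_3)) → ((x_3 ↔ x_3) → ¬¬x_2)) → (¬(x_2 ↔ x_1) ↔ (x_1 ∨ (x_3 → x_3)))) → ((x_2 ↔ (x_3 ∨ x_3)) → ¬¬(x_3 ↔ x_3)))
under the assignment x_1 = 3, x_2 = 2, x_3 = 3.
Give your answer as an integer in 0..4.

¬x_1 = ¬3 = 1
x_1 ∨ ¬x_1 = 3 ∨ 1 = 3
¬x_3 = ¬3 = 1
x_3 → ¬x_3 = 3 → 1 = 2
¬(x_3 → ¬x_3) = ¬2 = 2
(x_1 ∨ ¬x_1) → ¬(x_3 → ¬x_3) = 3 → 2 = 3
¬((x_1 ∨ ¬x_1) → ¬(x_3 → ¬x_3)) = ¬3 = 1
x_1 ∨ x_1 = 3 ∨ 3 = 3
x_1 → (x_1 ∨ x_1) = 3 → 3 = 4
x_1 ∨ x_1 = 3 ∨ 3 = 3
x_3 ∨ (x_1 ∨ x_1) = 3 ∨ 3 = 3
x_2 ∨ x_3 = 2 ∨ 3 = 3
x_1 ∨ (x_2 ∨ x_3) = 3 ∨ 3 = 3
(x_3 ∨ (x_1 ∨ x_1)) ↔ (x_1 ∨ (x_2 ∨ x_3)) = 3 ↔ 3 = 4
(x_1 → (x_1 ∨ x_1)) → ((x_3 ∨ (x_1 ∨ x_1)) ↔ (x_1 ∨ (x_2 ∨ x_3))) = 4 → 4 = 4
x_3 → x_3 = 3 → 3 = 4
(x_3 → x_3) ↔ x_1 = 4 ↔ 3 = 3
((x_3 → x_3) ↔ x_1) ∨ x_1 = 3 ∨ 3 = 3
((x_1 → (x_1 ∨ x_1)) → ((x_3 ∨ (x_1 ∨ x_1)) ↔ (x_1 ∨ (x_2 ∨ x_3)))) ∨ (((x_3 → x_3) ↔ x_1) ∨ x_1) = 4 ∨ 3 = 4
¬((x_1 ∨ ¬x_1) → ¬(x_3 → ¬x_3)) ↔ (((x_1 → (x_1 ∨ x_1)) → ((x_3 ∨ (x_1 ∨ x_1)) ↔ (x_1 ∨ (x_2 ∨ x_3)))) ∨ (((x_3 → x_3) ↔ x_1) ∨ x_1)) = 1 ↔ 4 = 1
¬x_1 = ¬3 = 1
¬x_1 → x_2 = 1 → 2 = 4
¬x_3 = ¬3 = 1
x_3 ↔ ¬x_3 = 3 ↔ 1 = 2
(¬x_1 → x_2) → (x_3 ↔ ¬x_3) = 4 → 2 = 2
x_3 ↔ x_3 = 3 ↔ 3 = 4
¬x_2 = ¬2 = 2
¬¬x_2 = ¬2 = 2
(x_3 ↔ x_3) → ¬¬x_2 = 4 → 2 = 2
((¬x_1 → x_2) → (x_3 ↔ ¬x_3)) → ((x_3 ↔ x_3) → ¬¬x_2) = 2 → 2 = 4
x_2 ↔ x_1 = 2 ↔ 3 = 3
¬(x_2 ↔ x_1) = ¬3 = 1
x_3 → x_3 = 3 → 3 = 4
x_1 ∨ (x_3 → x_3) = 3 ∨ 4 = 4
¬(x_2 ↔ x_1) ↔ (x_1 ∨ (x_3 → x_3)) = 1 ↔ 4 = 1
(((¬x_1 → x_2) → (x_3 ↔ ¬x_3)) → ((x_3 ↔ x_3) → ¬¬x_2)) → (¬(x_2 ↔ x_1) ↔ (x_1 ∨ (x_3 → x_3))) = 4 → 1 = 1
x_3 ∨ x_3 = 3 ∨ 3 = 3
x_2 ↔ (x_3 ∨ x_3) = 2 ↔ 3 = 3
x_3 ↔ x_3 = 3 ↔ 3 = 4
¬(x_3 ↔ x_3) = ¬4 = 0
¬¬(x_3 ↔ x_3) = ¬0 = 4
(x_2 ↔ (x_3 ∨ x_3)) → ¬¬(x_3 ↔ x_3) = 3 → 4 = 4
((((¬x_1 → x_2) → (x_3 ↔ ¬x_3)) → ((x_3 ↔ x_3) → ¬¬x_2)) → (¬(x_2 ↔ x_1) ↔ (x_1 ∨ (x_3 → x_3)))) → ((x_2 ↔ (x_3 ∨ x_3)) → ¬¬(x_3 ↔ x_3)) = 1 → 4 = 4
(¬((x_1 ∨ ¬x_1) → ¬(x_3 → ¬x_3)) ↔ (((x_1 → (x_1 ∨ x_1)) → ((x_3 ∨ (x_1 ∨ x_1)) ↔ (x_1 ∨ (x_2 ∨ x_3)))) ∨ (((x_3 → x_3) ↔ x_1) ∨ x_1))) ↔ (((((¬x_1 → x_2) → (x_3 ↔ ¬x_3)) → ((x_3 ↔ x_3) → ¬¬x_2)) → (¬(x_2 ↔ x_1) ↔ (x_1 ∨ (x_3 → x_3)))) → ((x_2 ↔ (x_3 ∨ x_3)) → ¬¬(x_3 ↔ x_3))) = 1 ↔ 4 = 1

1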